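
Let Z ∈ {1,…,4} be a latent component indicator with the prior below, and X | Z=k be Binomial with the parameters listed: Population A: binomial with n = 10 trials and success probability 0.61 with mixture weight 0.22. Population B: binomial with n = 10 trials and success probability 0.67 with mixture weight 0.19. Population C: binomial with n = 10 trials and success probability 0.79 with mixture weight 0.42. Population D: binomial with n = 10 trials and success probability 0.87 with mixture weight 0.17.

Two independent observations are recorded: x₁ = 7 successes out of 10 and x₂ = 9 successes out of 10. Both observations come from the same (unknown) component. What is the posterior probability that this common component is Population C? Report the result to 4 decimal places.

0.6348

The responsibility of component k is w_k f_k(x) divided by Σ_j w_j f_j(x).
Since both observations come from the same component, the likelihood for component k is f_k(x₁)·f_k(x₂).
  L_A = [C(10,7)·0.61^7·0.39^3 = 120·0.0314274·0.059319 = 0.223709] × [0.0456072] = 0.0102027
  L_B = [C(10,7)·0.67^7·0.33^3 = 120·0.0606071·0.035937 = 0.261365] × [0.0897816] = 0.0234657
  L_C = [C(10,7)·0.79^7·0.21^3 = 120·0.192039·0.009261 = 0.213417] × [0.251688] = 0.0537145
  L_D = [C(10,7)·0.87^7·0.13^3 = 120·0.377255·0.002197 = 0.0994595] × [0.371207] = 0.0369201
Unnormalised posteriors:
  w_A·L_A = 0.22 × 0.0102027 = 0.0022446
  w_B·L_B = 0.19 × 0.0234657 = 0.00445849
  w_C·L_C = 0.42 × 0.0537145 = 0.0225601
  w_D·L_D = 0.17 × 0.0369201 = 0.00627641
Denominator: 0.0022446 + 0.00445849 + 0.0225601 + 0.00627641 = 0.0355396
So the posterior for Population C is 0.0225601 / 0.0355396 ≈ 0.6348.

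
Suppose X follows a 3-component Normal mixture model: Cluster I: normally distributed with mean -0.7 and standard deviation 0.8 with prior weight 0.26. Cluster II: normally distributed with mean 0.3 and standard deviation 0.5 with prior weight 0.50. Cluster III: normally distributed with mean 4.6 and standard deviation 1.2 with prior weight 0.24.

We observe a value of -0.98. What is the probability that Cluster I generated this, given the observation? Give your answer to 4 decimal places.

Posterior ∝ prior × likelihood, so P(k | x) ∝ π_k f_k(x); normalise over all components.
Component likelihoods at x = -0.98:
  p_I = (1/(0.8·√(2π)))·exp(−(-0.98−-0.7)²/(2·0.8²)) = 0.498678·exp(-0.06125) = 0.46905
  p_II = (1/(0.5·√(2π)))·exp(−(-0.98−0.3)²/(2·0.5²)) = 0.797885·exp(-3.27680) = 0.0301192
  p_III = (1/(1.2·√(2π)))·exp(−(-0.98−4.6)²/(2·1.2²)) = 0.332452·exp(-10.81125) = 6.70599e-06
Weight by the priors:
  π_I·p_I = 0.26 × 0.46905 = 0.121953
  π_II·p_II = 0.50 × 0.0301192 = 0.0150596
  π_III·p_III = 0.24 × 6.70599e-06 = 1.60944e-06
Denominator: 0.121953 + 0.0150596 + 1.60944e-06 = 0.137014
Responsibility of Cluster I: 0.121953 / 0.137014 ≈ 0.8901

0.8901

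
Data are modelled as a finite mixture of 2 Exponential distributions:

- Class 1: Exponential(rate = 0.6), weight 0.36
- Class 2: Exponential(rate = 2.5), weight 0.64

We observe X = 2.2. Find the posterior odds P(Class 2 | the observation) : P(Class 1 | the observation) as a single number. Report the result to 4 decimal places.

0.1133

The posterior odds equal the prior odds times the likelihood ratio: (w_i/w_j)·(f_i(x)/f_j(x)).
Component likelihoods at x = 2.2:
  f_1 = 0.6·e^(−0.6·2.2) = 0.6·e^(−1.3200) = 0.160281
  f_2 = 2.5·e^(−2.5·2.2) = 2.5·e^(−5.5000) = 0.0102169
Posterior odds = (w_2·f_2) / (w_1·f_1) = (0.64·0.0102169) / (0.36·0.160281) = 0.00653883 / 0.0577012 ≈ 0.1133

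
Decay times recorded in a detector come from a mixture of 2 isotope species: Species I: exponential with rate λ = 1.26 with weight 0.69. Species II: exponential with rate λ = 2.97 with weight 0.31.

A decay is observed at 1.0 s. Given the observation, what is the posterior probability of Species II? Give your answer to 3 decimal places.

0.161

By Bayes' theorem, P(k | x) = π_k f_k(x) / Σ_j π_j f_j(x).
Component likelihoods at x = 1.0 s:
  f_I = 1.26·e^(−1.26·1.0) = 1.26·e^(−1.2600) = 0.357404
  f_II = 2.97·e^(−2.97·1.0) = 2.97·e^(−2.9700) = 0.152371
Prior × likelihood for each component:
  π_I·f_I = 0.69 × 0.357404 = 0.246609
  π_II·f_II = 0.31 × 0.152371 = 0.047235
Evidence: 0.246609 + 0.047235 = 0.293844
Responsibility of Species II: 0.047235 / 0.293844 ≈ 0.161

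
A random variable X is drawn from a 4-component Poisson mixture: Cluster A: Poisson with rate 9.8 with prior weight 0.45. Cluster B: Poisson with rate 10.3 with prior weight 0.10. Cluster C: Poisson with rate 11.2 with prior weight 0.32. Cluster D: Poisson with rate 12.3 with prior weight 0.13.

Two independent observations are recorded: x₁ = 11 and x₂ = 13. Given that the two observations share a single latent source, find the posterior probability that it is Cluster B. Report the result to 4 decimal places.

P(component k | x) = P(Z=k)·f_k(x) / marginal(x), where marginal(x) = Σ_j P(Z=j)·f_j(x).
Since both observations come from the same component, the likelihood for component k is f_k(x₁)·f_k(x₂).
  f_A = [0.111236] × [0.0684814] = 0.0076176
  f_B = [0.116633] × [0.0793178] = 0.00925105
  f_C = [0.119164] × [0.0958199] = 0.0114183
  f_D = [0.111168] × [0.107811] = 0.0119851
Prior × likelihood for each component:
  P(Z=A)·f_A = 0.45 × 0.0076176 = 0.00342792
  P(Z=B)·f_B = 0.10 × 0.00925105 = 0.000925105
  P(Z=C)·f_C = 0.32 × 0.0114183 = 0.00365384
  P(Z=D)·f_D = 0.13 × 0.0119851 = 0.00155807
Normaliser: 0.00342792 + 0.000925105 + 0.00365384 + 0.00155807 = 0.00956493
Responsibility of Cluster B: 0.000925105 / 0.00956493 ≈ 0.0967

0.0967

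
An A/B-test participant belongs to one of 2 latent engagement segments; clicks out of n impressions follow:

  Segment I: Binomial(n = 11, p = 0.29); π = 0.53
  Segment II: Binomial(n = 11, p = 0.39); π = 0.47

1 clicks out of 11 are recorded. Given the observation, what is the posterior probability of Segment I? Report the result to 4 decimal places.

0.7928

P(component k | x) = π_k·f_k(x) / marginal(x), where marginal(x) = Σ_j π_j·f_j(x).
Evaluate each component's likelihood at the observed value:
  L_I = 0.103842
  L_II = 0.0306024
Prior × likelihood for each component:
  π_I·L_I = 0.53 × 0.103842 = 0.0550364
  π_II·L_II = 0.47 × 0.0306024 = 0.0143831
Normaliser: 0.0550364 + 0.0143831 = 0.0694195
So the posterior for Segment I is 0.0550364 / 0.0694195 ≈ 0.7928.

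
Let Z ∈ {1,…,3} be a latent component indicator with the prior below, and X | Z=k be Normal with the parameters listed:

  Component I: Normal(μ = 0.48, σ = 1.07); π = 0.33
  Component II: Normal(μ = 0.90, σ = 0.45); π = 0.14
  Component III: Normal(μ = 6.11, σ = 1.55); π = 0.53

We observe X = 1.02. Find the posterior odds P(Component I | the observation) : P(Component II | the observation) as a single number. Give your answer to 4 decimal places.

0.9044

Only the two components matter; the odds are (P(Z=i) f_i(x)) / (P(Z=j) f_j(x)).
Component likelihoods at x = 1.02:
  p_I = 0.328262
  p_II = 0.855571
  p_III = 0.00117194
Odds = (0.33/0.14) × (0.328262/0.855571) = 2.35714 × 0.383675 ≈ 0.9044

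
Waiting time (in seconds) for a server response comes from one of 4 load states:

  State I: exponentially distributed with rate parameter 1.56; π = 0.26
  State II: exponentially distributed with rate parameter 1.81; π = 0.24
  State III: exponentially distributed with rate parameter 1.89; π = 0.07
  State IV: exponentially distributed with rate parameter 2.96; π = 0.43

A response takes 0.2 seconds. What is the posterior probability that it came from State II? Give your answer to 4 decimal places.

0.2170

By Bayes' theorem, P(k | x) = P(Z=k) f_k(x) / Σ_j P(Z=j) f_j(x).
Evaluate each component's likelihood at the observed value:
  p_I = 1.14189
  p_II = 1.26027
  p_III = 1.29509
  p_IV = 1.63753
Unnormalised posteriors:
  P(Z=I)·p_I = 0.26 × 1.14189 = 0.296892
  P(Z=II)·p_II = 0.24 × 1.26027 = 0.302465
  P(Z=III)·p_III = 0.07 × 1.29509 = 0.090656
  P(Z=IV)·p_IV = 0.43 × 1.63753 = 0.704138
Normaliser: 0.296892 + 0.302465 + 0.090656 + 0.704138 = 1.39415
P(State II | 0.2 seconds) ≈ 0.2170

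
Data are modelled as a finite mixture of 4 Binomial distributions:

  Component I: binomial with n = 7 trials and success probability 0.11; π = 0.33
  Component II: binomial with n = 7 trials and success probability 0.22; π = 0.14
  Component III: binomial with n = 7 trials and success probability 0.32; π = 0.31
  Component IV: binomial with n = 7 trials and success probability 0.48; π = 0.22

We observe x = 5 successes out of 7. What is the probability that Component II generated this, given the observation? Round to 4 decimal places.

Posterior ∝ prior × likelihood, so P(k | x) ∝ w_k f_k(x); normalise over all components.
Evaluate each component's likelihood at the observed value:
  L_I = 0.000267894
  L_II = 0.00658449
  L_III = 0.0325827
  L_IV = 0.144688
Unnormalised posteriors:
  w_I·L_I = 0.33 × 0.000267894 = 8.8405e-05
  w_II·L_II = 0.14 × 0.00658449 = 0.000921828
  w_III·L_III = 0.31 × 0.0325827 = 0.0101006
  w_IV·L_IV = 0.22 × 0.144688 = 0.0318313
Denominator: 8.8405e-05 + 0.000921828 + 0.0101006 + 0.0318313 = 0.0429422
P(Component II | data) = 0.000921828 / 0.0429422 ≈ 0.0215

0.0215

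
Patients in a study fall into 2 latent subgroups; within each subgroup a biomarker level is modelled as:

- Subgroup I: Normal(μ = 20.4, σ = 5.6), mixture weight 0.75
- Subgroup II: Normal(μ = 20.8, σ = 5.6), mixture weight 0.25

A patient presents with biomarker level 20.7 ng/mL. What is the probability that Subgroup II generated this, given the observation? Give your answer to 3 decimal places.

The responsibility of component k is π_k f_k(x) divided by Σ_j π_j f_j(x).
Normal densities:
  f_I = (1/(5.6·√(2π)))·exp(−(20.7−20.4)²/(2·5.6²)) = 0.071240·exp(-0.00143) = 0.0711375
  f_II = (1/(5.6·√(2π)))·exp(−(20.7−20.8)²/(2·5.6²)) = 0.071240·exp(-0.00016) = 0.0712283
Weight by the priors:
  π_I·f_I = 0.75 × 0.0711375 = 0.0533532
  π_II·f_II = 0.25 × 0.0712283 = 0.0178071
Sum: 0.0533532 + 0.0178071 = 0.0711602
So the posterior for Subgroup II is 0.0178071 / 0.0711602 ≈ 0.250.

0.250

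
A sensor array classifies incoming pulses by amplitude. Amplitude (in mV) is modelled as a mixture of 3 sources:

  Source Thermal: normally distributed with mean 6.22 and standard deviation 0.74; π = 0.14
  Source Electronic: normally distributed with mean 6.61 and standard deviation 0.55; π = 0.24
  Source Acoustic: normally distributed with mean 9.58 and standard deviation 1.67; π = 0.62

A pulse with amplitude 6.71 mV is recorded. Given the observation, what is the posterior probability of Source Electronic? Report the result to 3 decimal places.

The responsibility of component k is P(Z=k) f_k(x) divided by Σ_j P(Z=j) f_j(x).
Evaluate each component's likelihood at the observed value:
  L_Thermal = 0.43298
  L_Electronic = 0.713459
  L_Acoustic = 0.054558
Prior × likelihood for each component:
  P(Z=Thermal)·L_Thermal = 0.14 × 0.43298 = 0.0606173
  P(Z=Electronic)·L_Electronic = 0.24 × 0.713459 = 0.17123
  P(Z=Acoustic)·L_Acoustic = 0.62 × 0.054558 = 0.0338259
Sum: 0.0606173 + 0.17123 + 0.0338259 = 0.265673
Responsibility of Source Electronic: 0.17123 / 0.265673 ≈ 0.645

0.645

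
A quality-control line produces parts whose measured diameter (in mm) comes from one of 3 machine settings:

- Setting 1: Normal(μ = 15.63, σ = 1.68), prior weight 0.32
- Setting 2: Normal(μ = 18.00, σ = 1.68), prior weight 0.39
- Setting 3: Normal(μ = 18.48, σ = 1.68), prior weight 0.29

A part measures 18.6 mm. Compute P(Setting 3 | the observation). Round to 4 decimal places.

0.4005

The responsibility of component k is w_k f_k(x) divided by Σ_j w_j f_j(x).
Evaluate each component's likelihood at the observed value:
  p_1 = (1/(1.68·√(2π)))·exp(−(18.6−15.63)²/(2·1.68²)) = 0.237466·exp(-1.56266) = 0.0497676
  p_2 = (1/(1.68·√(2π)))·exp(−(18.6−18.00)²/(2·1.68²)) = 0.237466·exp(-0.06378) = 0.222794
  p_3 = (1/(1.68·√(2π)))·exp(−(18.6−18.48)²/(2·1.68²)) = 0.237466·exp(-0.00255) = 0.236861
Unnormalised posteriors:
  w_1·p_1 = 0.32 × 0.0497676 = 0.0159256
  w_2·p_2 = 0.39 × 0.222794 = 0.0868896
  w_3·p_3 = 0.29 × 0.236861 = 0.0686896
Marginal: 0.0159256 + 0.0868896 + 0.0686896 = 0.171505
So the posterior for Setting 3 is 0.0686896 / 0.171505 ≈ 0.4005.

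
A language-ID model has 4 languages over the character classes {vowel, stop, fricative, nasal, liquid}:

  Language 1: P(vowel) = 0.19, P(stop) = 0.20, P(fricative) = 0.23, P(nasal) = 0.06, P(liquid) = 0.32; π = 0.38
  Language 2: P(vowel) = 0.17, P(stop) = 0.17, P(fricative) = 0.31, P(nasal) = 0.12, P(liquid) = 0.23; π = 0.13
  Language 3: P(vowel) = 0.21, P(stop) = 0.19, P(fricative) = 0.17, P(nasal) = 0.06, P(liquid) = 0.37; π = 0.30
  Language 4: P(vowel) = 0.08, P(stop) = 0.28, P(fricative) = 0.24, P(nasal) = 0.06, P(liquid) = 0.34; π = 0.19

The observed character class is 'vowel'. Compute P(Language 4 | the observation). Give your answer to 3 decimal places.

0.088

The responsibility of component k is π_k f_k(x) divided by Σ_j π_j f_j(x).
Categorical probabilities:
  L_1 = P(vowel | comp) = 0.19
  L_2 = P(vowel | comp) = 0.17
  L_3 = P(vowel | comp) = 0.21
  L_4 = P(vowel | comp) = 0.08
Weight by the priors:
  π_1·L_1 = 0.38 × 0.19 = 0.0722
  π_2·L_2 = 0.13 × 0.17 = 0.0221
  π_3·L_3 = 0.30 × 0.21 = 0.063
  π_4·L_4 = 0.19 × 0.08 = 0.0152
Normaliser: 0.0722 + 0.0221 + 0.063 + 0.0152 = 0.1725
So the posterior for Language 4 is 0.0152 / 0.1725 ≈ 0.088.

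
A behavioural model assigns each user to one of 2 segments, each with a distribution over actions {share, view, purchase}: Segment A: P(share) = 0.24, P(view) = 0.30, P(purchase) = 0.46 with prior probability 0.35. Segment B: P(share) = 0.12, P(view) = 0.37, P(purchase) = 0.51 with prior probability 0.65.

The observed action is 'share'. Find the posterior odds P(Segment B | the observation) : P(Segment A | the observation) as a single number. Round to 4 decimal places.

0.9286

Since P(k|x) ∝ π_k f_k(x), the posterior odds are π_i f_i(x) / (π_j f_j(x)).
Component likelihoods at x = 'share':
  p_A = 0.24
  p_B = 0.12
Posterior odds = (π_B·p_B) / (π_A·p_A) = (0.65·0.12) / (0.35·0.24) = 0.078 / 0.084 ≈ 0.9286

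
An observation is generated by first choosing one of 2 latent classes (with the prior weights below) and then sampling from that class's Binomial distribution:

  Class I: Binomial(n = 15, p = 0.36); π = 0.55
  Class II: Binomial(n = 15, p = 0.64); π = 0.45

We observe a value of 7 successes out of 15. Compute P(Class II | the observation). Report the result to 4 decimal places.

0.3152

Apply Bayes' rule: the posterior for each component is proportional to its prior times its likelihood at x.
Evaluate each component's likelihood at the observed value:
  L_I = C(15,7)·0.36^7·0.64^8 = 6435·0.000783642·0.0281475 = 0.14194
  L_II = C(15,7)·0.64^7·0.36^8 = 6435·0.0439805·0.000282111 = 0.0798414
Prior × likelihood for each component:
  π_I·L_I = 0.55 × 0.14194 = 0.0780672
  π_II·L_II = 0.45 × 0.0798414 = 0.0359286
Normaliser: 0.0780672 + 0.0359286 = 0.113996
P(Class II | 7 successes out of 15) ≈ 0.3152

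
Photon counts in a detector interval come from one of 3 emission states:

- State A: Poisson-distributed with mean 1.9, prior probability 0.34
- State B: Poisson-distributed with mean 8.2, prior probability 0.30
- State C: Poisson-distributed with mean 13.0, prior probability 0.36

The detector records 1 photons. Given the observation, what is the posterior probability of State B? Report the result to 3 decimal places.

0.007

The responsibility of component k is π_k f_k(x) divided by Σ_j π_j f_j(x).
Component likelihoods at x = 1 photons:
  L_A = 0.28418
  L_B = 0.00225216
  L_C = 2.93843e-05
Weight by the priors:
  π_A·L_A = 0.34 × 0.28418 = 0.0966213
  π_B·L_B = 0.30 × 0.00225216 = 0.000675648
  π_C·L_C = 0.36 × 2.93843e-05 = 1.05783e-05
Marginal: 0.0966213 + 0.000675648 + 1.05783e-05 = 0.0973076
Responsibility of State B: 0.000675648 / 0.0973076 ≈ 0.007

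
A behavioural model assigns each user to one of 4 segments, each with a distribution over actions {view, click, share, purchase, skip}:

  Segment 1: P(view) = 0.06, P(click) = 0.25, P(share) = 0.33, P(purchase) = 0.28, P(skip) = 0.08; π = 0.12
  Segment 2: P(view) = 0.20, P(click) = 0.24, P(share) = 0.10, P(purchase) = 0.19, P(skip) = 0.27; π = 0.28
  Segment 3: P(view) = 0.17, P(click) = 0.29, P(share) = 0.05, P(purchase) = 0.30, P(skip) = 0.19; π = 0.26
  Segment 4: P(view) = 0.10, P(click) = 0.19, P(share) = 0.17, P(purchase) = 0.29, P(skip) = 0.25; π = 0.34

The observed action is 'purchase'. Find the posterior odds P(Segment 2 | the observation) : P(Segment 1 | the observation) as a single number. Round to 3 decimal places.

1.583

Only the two components matter; the odds are (π_i f_i(x)) / (π_j f_j(x)).
Evaluate each component's likelihood at the observed value:
  f_1 = 0.28
  f_2 = 0.19
  f_3 = 0.3
  f_4 = 0.29
Posterior odds = (π_2·f_2) / (π_1·f_1) = (0.28·0.19) / (0.12·0.28) = 0.0532 / 0.0336 ≈ 1.583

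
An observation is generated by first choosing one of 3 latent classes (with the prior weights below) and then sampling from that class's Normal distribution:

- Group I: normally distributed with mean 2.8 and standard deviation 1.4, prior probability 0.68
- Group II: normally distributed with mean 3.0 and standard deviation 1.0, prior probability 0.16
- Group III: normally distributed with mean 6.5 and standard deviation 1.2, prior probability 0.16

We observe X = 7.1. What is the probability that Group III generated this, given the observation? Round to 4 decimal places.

0.9641

P(component k | x) = w_k·f_k(x) / marginal(x), where marginal(x) = Σ_j w_j·f_j(x).
Evaluate each component's likelihood at the observed value:
  f_I = 0.00254851
  f_II = 8.92617e-05
  f_III = 0.293388
Weight by the priors:
  w_I·f_I = 0.68 × 0.00254851 = 0.00173298
  w_II·f_II = 0.16 × 8.92617e-05 = 1.42819e-05
  w_III·f_III = 0.16 × 0.293388 = 0.046942
Denominator: 0.00173298 + 1.42819e-05 + 0.046942 = 0.0486893
Responsibility of Group III: 0.046942 / 0.0486893 ≈ 0.9641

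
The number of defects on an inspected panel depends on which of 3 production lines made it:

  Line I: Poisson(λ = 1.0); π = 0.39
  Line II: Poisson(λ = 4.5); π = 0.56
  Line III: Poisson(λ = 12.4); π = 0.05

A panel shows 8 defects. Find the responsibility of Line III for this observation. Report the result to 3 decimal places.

0.099

By Bayes' theorem, P(k | x) = π_k f_k(x) / Σ_j π_j f_j(x).
Component likelihoods at x = 8 defects:
  L_I = e^(−1.0)·1.0^8/8! = 9.12399e-06
  L_II = e^(−4.5)·4.5^8/8! = 0.0463292
  L_III = e^(−12.4)·12.4^8/8! = 0.0570954
Prior × likelihood for each component:
  π_I·L_I = 0.39 × 9.12399e-06 = 3.55836e-06
  π_II·L_II = 0.56 × 0.0463292 = 0.0259443
  π_III·L_III = 0.05 × 0.0570954 = 0.00285477
Marginal: 3.55836e-06 + 0.0259443 + 0.00285477 = 0.0288027
P(Line III | data) = 0.00285477 / 0.0288027 ≈ 0.099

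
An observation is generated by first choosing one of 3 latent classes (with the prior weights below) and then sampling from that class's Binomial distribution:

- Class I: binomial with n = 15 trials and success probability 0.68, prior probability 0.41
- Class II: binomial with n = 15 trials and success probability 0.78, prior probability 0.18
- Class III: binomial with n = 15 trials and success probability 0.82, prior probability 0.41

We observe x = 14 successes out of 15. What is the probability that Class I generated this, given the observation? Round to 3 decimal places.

By Bayes' theorem, P(k | x) = w_k f_k(x) / Σ_j w_j f_j(x).
Component likelihoods at x = 14 successes out of 15:
  p_I = C(15,14)·0.68^14·0.32^1 = 15·0.00451986·0.32 = 0.0216953
  p_II = C(15,14)·0.78^14·0.22^1 = 15·0.0308549·0.22 = 0.101821
  p_III = C(15,14)·0.82^14·0.18^1 = 15·0.0621432·0.18 = 0.167787
Unnormalised posteriors:
  w_I·p_I = 0.41 × 0.0216953 = 0.00889508
  w_II·p_II = 0.18 × 0.101821 = 0.0183278
  w_III·p_III = 0.41 × 0.167787 = 0.0687926
Denominator: 0.00889508 + 0.0183278 + 0.0687926 = 0.0960155
P(Class I | data) = 0.00889508 / 0.0960155 ≈ 0.093

0.093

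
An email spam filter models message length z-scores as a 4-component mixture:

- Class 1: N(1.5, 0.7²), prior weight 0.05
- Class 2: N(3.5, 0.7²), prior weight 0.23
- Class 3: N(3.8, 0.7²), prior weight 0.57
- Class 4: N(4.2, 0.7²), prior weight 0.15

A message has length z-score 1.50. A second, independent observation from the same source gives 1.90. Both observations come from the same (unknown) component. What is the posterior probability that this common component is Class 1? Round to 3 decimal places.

0.992

P(component k | x) = P(Z=k)·f_k(x) / marginal(x), where marginal(x) = Σ_j P(Z=j)·f_j(x).
Since both observations come from the same component, the likelihood for component k is f_k(x₁)·f_k(x₂).
  L_1 = [0.569918] × [0.484068] = 0.275879
  L_2 = [0.00962014] × [0.0418147] = 0.000402263
  L_3 = [0.00257934] × [0.0143223] = 3.69421e-05
  L_4 = [0.000335114] × [0.00257934] = 8.64373e-07
Unnormalised posteriors:
  P(Z=1)·L_1 = 0.05 × 0.275879 = 0.013794
  P(Z=2)·L_2 = 0.23 × 0.000402263 = 9.25205e-05
  P(Z=3)·L_3 = 0.57 × 3.69421e-05 = 2.1057e-05
  P(Z=4)·L_4 = 0.15 × 8.64373e-07 = 1.29656e-07
Denominator: 0.013794 + 9.25205e-05 + 2.1057e-05 + 1.29656e-07 = 0.0139077
P(Class 1 | x₁,x₂) = 0.013794 / 0.0139077 ≈ 0.992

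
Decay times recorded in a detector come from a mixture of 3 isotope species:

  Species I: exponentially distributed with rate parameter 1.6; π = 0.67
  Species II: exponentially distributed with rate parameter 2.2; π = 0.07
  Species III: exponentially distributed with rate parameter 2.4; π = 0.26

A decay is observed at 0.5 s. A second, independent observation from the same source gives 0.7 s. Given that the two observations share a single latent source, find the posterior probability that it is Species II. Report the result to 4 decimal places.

0.0672

By Bayes' theorem, P(k | x) = π_k f_k(x) / Σ_j π_j f_j(x).
Since both observations come from the same component, the likelihood for component k is f_k(x₁)·f_k(x₂).
  f_I = [1.6·e^(−1.6·0.5) = 1.6·e^(−0.8000) = 0.718926] × [0.522048] = 0.375314
  f_II = [2.2·e^(−2.2·0.5) = 2.2·e^(−1.1000) = 0.732316] × [0.471638] = 0.345389
  f_III = [2.4·e^(−2.4·0.5) = 2.4·e^(−1.2000) = 0.722866] × [0.447298] = 0.323336
Multiply by the mixture weights:
  π_I·f_I = 0.67 × 0.375314 = 0.25146
  π_II·f_II = 0.07 × 0.345389 = 0.0241772
  π_III·f_III = 0.26 × 0.323336 = 0.0840674
Normaliser: 0.25146 + 0.0241772 + 0.0840674 = 0.359705
Responsibility of Species II: 0.0241772 / 0.359705 ≈ 0.0672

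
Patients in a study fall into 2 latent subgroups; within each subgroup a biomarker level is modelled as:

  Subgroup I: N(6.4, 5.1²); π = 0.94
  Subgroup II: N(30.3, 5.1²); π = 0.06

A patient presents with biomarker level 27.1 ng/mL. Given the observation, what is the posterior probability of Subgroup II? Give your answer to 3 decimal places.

0.995

The responsibility of component k is P(Z=k) f_k(x) divided by Σ_j P(Z=j) f_j(x).
Component likelihoods at x = 27.1 ng/mL:
  L_I = (1/(5.1·√(2π)))·exp(−(27.1−6.4)²/(2·5.1²)) = 0.078224·exp(-8.23702) = 2.07036e-05
  L_II = (1/(5.1·√(2π)))·exp(−(27.1−30.3)²/(2·5.1²)) = 0.078224·exp(-0.19685) = 0.0642466
Unnormalised posteriors:
  P(Z=I)·L_I = 0.94 × 2.07036e-05 = 1.94614e-05
  P(Z=II)·L_II = 0.06 × 0.0642466 = 0.0038548
Denominator: 1.94614e-05 + 0.0038548 = 0.00387426
So the posterior for Subgroup II is 0.0038548 / 0.00387426 ≈ 0.995.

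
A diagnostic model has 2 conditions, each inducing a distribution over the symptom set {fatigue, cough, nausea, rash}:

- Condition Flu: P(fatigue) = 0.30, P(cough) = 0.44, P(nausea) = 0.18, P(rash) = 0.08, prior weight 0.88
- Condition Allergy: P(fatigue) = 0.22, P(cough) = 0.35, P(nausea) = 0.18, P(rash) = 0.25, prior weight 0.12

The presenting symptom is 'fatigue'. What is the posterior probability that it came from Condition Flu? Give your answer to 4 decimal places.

P(component k | x) = π_k·f_k(x) / marginal(x), where marginal(x) = Σ_j π_j·f_j(x).
Categorical probabilities:
  L_Flu = P(fatigue | comp) = 0.30
  L_Allergy = P(fatigue | comp) = 0.22
Prior × likelihood for each component:
  π_Flu·L_Flu = 0.88 × 0.3 = 0.264
  π_Allergy·L_Allergy = 0.12 × 0.22 = 0.0264
Marginal: 0.264 + 0.0264 = 0.2904
So the posterior for Condition Flu is 0.264 / 0.2904 ≈ 0.9091.

0.9091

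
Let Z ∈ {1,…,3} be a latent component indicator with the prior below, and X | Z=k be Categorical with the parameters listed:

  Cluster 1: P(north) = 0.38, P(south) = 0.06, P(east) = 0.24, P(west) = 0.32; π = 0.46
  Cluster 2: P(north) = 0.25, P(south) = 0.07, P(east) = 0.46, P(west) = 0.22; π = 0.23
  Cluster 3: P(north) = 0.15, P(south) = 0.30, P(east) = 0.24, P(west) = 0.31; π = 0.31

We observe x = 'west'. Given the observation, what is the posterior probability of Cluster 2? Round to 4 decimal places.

0.1722

The responsibility of component k is π_k f_k(x) divided by Σ_j π_j f_j(x).
Evaluate each component's likelihood at the observed value:
  L_1 = 0.32
  L_2 = 0.22
  L_3 = 0.31
Weight by the priors:
  π_1·L_1 = 0.46 × 0.32 = 0.1472
  π_2·L_2 = 0.23 × 0.22 = 0.0506
  π_3·L_3 = 0.31 × 0.31 = 0.0961
Sum: 0.1472 + 0.0506 + 0.0961 = 0.2939
P(Cluster 2 | x) ≈ 0.1722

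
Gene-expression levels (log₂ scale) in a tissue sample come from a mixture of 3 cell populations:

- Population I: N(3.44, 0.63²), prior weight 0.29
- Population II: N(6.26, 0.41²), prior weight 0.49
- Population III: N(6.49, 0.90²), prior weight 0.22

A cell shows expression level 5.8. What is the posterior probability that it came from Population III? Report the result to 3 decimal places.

0.222

The responsibility of component k is w_k f_k(x) divided by Σ_j w_j f_j(x).
Normal densities:
  f_I = (1/(0.63·√(2π)))·exp(−(5.8−3.44)²/(2·0.63²)) = 0.633242·exp(-7.01638) = 0.000568062
  f_II = (1/(0.41·√(2π)))·exp(−(5.8−6.26)²/(2·0.41²)) = 0.973030·exp(-0.62939) = 0.518545
  f_III = (1/(0.90·√(2π)))·exp(−(5.8−6.49)²/(2·0.90²)) = 0.443269·exp(-0.29389) = 0.330395
Weight by the priors:
  w_I·f_I = 0.29 × 0.000568062 = 0.000164738
  w_II·f_II = 0.49 × 0.518545 = 0.254087
  w_III·f_III = 0.22 × 0.330395 = 0.0726869
Normaliser: 0.000164738 + 0.254087 + 0.0726869 = 0.326939
P(Population III | data) ≈ 0.222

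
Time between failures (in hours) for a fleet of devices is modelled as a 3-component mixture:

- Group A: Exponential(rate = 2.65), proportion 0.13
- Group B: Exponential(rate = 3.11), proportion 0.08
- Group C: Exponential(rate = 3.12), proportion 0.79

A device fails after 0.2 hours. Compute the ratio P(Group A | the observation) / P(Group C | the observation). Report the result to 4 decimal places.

The posterior odds equal the prior odds times the likelihood ratio: (P(Z=i)/P(Z=j))·(f_i(x)/f_j(x)).
Component likelihoods at x = 0.2 hours:
  f_A = 2.65·e^(−2.65·0.2) = 2.65·e^(−0.5300) = 1.5598
  f_B = 3.11·e^(−3.11·0.2) = 3.11·e^(−0.6220) = 1.66966
  f_C = 3.12·e^(−3.12·0.2) = 3.12·e^(−0.6240) = 1.67169
0.202774 / 1.32063 ≈ 0.1535

0.1535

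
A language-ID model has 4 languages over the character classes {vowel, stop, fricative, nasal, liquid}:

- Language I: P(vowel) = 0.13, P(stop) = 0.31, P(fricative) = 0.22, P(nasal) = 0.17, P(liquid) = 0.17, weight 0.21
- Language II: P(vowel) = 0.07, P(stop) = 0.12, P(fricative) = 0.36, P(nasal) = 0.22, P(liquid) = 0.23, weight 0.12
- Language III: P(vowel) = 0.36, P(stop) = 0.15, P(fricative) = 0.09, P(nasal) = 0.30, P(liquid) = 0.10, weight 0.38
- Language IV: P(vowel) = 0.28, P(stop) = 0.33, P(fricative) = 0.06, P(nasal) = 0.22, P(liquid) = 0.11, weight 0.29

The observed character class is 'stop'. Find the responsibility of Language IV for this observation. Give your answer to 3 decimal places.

Apply Bayes' rule: the posterior for each component is proportional to its prior times its likelihood at x.
Component likelihoods at x = 'stop':
  p_I = 0.31
  p_II = 0.12
  p_III = 0.15
  p_IV = 0.33
Unnormalised posteriors:
  π_I·p_I = 0.21 × 0.31 = 0.0651
  π_II·p_II = 0.12 × 0.12 = 0.0144
  π_III·p_III = 0.38 × 0.15 = 0.057
  π_IV·p_IV = 0.29 × 0.33 = 0.0957
Marginal: 0.0651 + 0.0144 + 0.057 + 0.0957 = 0.2322
Responsibility of Language IV: 0.0957 / 0.2322 ≈ 0.412

0.412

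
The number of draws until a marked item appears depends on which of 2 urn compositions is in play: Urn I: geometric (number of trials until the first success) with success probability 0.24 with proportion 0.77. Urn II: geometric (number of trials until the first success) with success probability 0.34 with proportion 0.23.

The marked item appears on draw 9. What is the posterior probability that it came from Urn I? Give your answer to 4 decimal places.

0.8796

P(component k | x) = π_k·f_k(x) / marginal(x), where marginal(x) = Σ_j π_j·f_j(x).
Component likelihoods at x = 9:
  p_I = 0.0267128
  p_II = 0.0122414
Prior × likelihood for each component:
  π_I·p_I = 0.77 × 0.0267128 = 0.0205689
  π_II·p_II = 0.23 × 0.0122414 = 0.00281552
Evidence: 0.0205689 + 0.00281552 = 0.0233844
P(Urn I | x) ≈ 0.8796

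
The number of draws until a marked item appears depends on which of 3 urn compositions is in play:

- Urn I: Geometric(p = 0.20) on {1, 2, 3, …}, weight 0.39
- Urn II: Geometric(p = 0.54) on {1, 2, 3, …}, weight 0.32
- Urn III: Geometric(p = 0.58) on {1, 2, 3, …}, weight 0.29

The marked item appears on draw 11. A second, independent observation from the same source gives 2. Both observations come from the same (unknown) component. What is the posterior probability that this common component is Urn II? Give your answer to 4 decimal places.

0.0133

Posterior ∝ prior × likelihood, so P(k | x) ∝ P(Z=k) f_k(x); normalise over all components.
Since both observations come from the same component, the likelihood for component k is f_k(x₁)·f_k(x₂).
  L_I = [0.0214748] × [0.16] = 0.00343597
  L_II = [0.000229072] × [0.2484] = 5.69015e-05
  L_III = [9.90651e-05] × [0.2436] = 2.41323e-05
Multiply by the mixture weights:
  P(Z=I)·L_I = 0.39 × 0.00343597 = 0.00134003
  P(Z=II)·L_II = 0.32 × 5.69015e-05 = 1.82085e-05
  P(Z=III)·L_III = 0.29 × 2.41323e-05 = 6.99836e-06
Denominator: 0.00134003 + 1.82085e-05 + 6.99836e-06 = 0.00136524
So the posterior for Urn II is 1.82085e-05 / 0.00136524 ≈ 0.0133.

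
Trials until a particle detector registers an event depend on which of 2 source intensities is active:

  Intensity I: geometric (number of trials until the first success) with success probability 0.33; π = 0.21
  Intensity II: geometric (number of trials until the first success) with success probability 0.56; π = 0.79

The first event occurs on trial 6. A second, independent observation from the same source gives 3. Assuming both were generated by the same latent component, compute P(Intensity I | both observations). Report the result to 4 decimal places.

0.6367

P(component k | x) = π_k·f_k(x) / marginal(x), where marginal(x) = Σ_j π_j·f_j(x).
Since both observations come from the same component, the likelihood for component k is f_k(x₁)·f_k(x₂).
  p_I = [0.0445541] × [0.148137] = 0.00660011
  p_II = [0.00923531] × [0.108416] = 0.00100126
Multiply by the mixture weights:
  π_I·p_I = 0.21 × 0.00660011 = 0.00138602
  π_II·p_II = 0.79 × 0.00100126 = 0.000790992
Denominator: 0.00138602 + 0.000790992 = 0.00217702
Responsibility of Intensity I: 0.00138602 / 0.00217702 ≈ 0.6367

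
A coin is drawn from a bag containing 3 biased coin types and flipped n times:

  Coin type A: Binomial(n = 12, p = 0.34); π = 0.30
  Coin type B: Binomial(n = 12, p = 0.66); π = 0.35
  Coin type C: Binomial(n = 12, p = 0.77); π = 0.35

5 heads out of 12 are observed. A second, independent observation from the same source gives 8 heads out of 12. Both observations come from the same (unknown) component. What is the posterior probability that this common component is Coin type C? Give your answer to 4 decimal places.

0.0758

The responsibility of component k is w_k f_k(x) divided by Σ_j w_j f_j(x).
Since both observations come from the same component, the likelihood for component k is f_k(x₁)·f_k(x₂).
  L_A = [C(12,5)·0.34^5·0.66^7 = 792·0.00454354·0.0545516 = 0.196303] × [0.0167731] = 0.0032926
  L_B = [C(12,5)·0.66^5·0.34^7 = 792·0.125233·0.000525234 = 0.0520951] × [0.238162] = 0.0124071
  L_C = [C(12,5)·0.77^5·0.23^7 = 792·0.270678·3.40483e-05 = 0.00729917] × [0.171176] = 0.00124944
Weight by the priors:
  w_A·L_A = 0.30 × 0.0032926 = 0.000987781
  w_B·L_B = 0.35 × 0.0124071 = 0.00434248
  w_C·L_C = 0.35 × 0.00124944 = 0.000437305
Marginal: 0.000987781 + 0.00434248 + 0.000437305 = 0.00576756
P(Coin type C | x) ≈ 0.0758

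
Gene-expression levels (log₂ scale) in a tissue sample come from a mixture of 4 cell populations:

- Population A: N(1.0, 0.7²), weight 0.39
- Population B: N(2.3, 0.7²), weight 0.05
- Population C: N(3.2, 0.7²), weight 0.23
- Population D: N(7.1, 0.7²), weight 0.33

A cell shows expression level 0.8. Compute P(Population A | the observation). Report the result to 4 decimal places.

0.9851

Posterior ∝ prior × likelihood, so P(k | x) ∝ π_k f_k(x); normalise over all components.
Evaluate each component's likelihood at the observed value:
  f_A = (1/(0.7·√(2π)))·exp(−(0.8−1.0)²/(2·0.7²)) = 0.569918·exp(-0.04082) = 0.547124
  f_B = (1/(0.7·√(2π)))·exp(−(0.8−2.3)²/(2·0.7²)) = 0.569918·exp(-2.29592) = 0.057373
  f_C = (1/(0.7·√(2π)))·exp(−(0.8−3.2)²/(2·0.7²)) = 0.569918·exp(-5.87755) = 0.0015967
  f_D = (1/(0.7·√(2π)))·exp(−(0.8−7.1)²/(2·0.7²)) = 0.569918·exp(-40.50000) = 1.46854e-18
Prior × likelihood for each component:
  π_A·f_A = 0.39 × 0.547124 = 0.213378
  π_B·f_B = 0.05 × 0.057373 = 0.00286865
  π_C·f_C = 0.23 × 0.0015967 = 0.000367242
  π_D·f_D = 0.33 × 1.46854e-18 = 4.84618e-19
Evidence: 0.213378 + 0.00286865 + 0.000367242 + 4.84618e-19 = 0.216614
So the posterior for Population A is 0.213378 / 0.216614 ≈ 0.9851.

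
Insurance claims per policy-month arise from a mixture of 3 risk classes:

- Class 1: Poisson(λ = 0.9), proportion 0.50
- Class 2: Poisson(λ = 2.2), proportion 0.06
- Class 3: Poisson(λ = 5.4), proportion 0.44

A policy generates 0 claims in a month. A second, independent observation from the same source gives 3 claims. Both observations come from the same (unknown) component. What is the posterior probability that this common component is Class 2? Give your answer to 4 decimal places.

Posterior ∝ prior × likelihood, so P(k | x) ∝ π_k f_k(x); normalise over all components.
Since both observations come from the same component, the likelihood for component k is f_k(x₁)·f_k(x₂).
  L_1 = [e^(−0.9)·0.9^0/0! = 0.40657] × [0.0493982] = 0.0200838
  L_2 = [e^(−2.2)·2.2^0/0! = 0.110803] × [0.196639] = 0.0217882
  L_3 = [e^(−5.4)·5.4^0/0! = 0.00451658] × [0.118533] = 0.000535365
Weight by the priors:
  π_1·L_1 = 0.50 × 0.0200838 = 0.0100419
  π_2·L_2 = 0.06 × 0.0217882 = 0.00130729
  π_3·L_3 = 0.44 × 0.000535365 = 0.00023556
Marginal: 0.0100419 + 0.00130729 + 0.00023556 = 0.0115848
P(Class 2 | data) = 0.00130729 / 0.0115848 ≈ 0.1128

0.1128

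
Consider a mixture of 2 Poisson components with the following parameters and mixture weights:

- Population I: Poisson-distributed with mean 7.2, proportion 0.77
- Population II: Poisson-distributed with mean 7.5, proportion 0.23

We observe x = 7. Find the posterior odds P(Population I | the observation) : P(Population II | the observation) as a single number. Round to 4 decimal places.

Only the two components matter; the odds are (w_i f_i(x)) / (w_j f_j(x)).
Evaluate each component's likelihood at the observed value:
  p_I = e^(−7.2)·7.2^7/7! = 0.148586
  p_II = e^(−7.5)·7.5^7/7! = 0.146484
Posterior odds = (w_I·p_I) / (w_II·p_II) = (0.77·0.148586) / (0.23·0.146484) = 0.114411 / 0.0336913 ≈ 3.3959

3.3959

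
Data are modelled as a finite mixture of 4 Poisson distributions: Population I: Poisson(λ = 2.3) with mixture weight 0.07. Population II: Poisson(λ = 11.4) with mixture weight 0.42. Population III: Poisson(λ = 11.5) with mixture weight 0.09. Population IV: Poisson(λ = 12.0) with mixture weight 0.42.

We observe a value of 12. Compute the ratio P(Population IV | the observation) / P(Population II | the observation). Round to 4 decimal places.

1.0156

Since P(k|x) ∝ π_k f_k(x), the posterior odds are π_i f_i(x) / (π_j f_j(x)).
Poisson probabilities:
  p_I = e^(−2.3)·2.3^12/12! = 4.58691e-06
  p_II = e^(−11.4)·11.4^12/12! = 0.112607
  p_III = e^(−11.5)·11.5^12/12! = 0.113149
  p_IV = e^(−12.0)·12.0^12/12! = 0.114368
Posterior odds = (π_IV·p_IV) / (π_II·p_II) = (0.42·0.114368) / (0.42·0.112607) = 0.0480345 / 0.0472948 ≈ 1.0156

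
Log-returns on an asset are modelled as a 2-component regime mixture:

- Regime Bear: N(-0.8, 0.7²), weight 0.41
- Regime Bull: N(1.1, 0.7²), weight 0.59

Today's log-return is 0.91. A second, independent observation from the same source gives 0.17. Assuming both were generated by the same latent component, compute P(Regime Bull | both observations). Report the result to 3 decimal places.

0.967

P(component k | x) = π_k·f_k(x) / marginal(x), where marginal(x) = Σ_j π_j·f_j(x).
Since both observations come from the same component, the likelihood for component k is f_k(x₁)·f_k(x₂).
  f_Bear = [(1/(0.7·√(2π)))·exp(−(0.91−-0.8)²/(2·0.7²)) = 0.569918·exp(-2.98378) = 0.0288386] × [0.218195] = 0.00629245
  f_Bull = [(1/(0.7·√(2π)))·exp(−(0.91−1.1)²/(2·0.7²)) = 0.569918·exp(-0.03684) = 0.549306] × [0.23579] = 0.129521
Prior × likelihood for each component:
  π_Bear·f_Bear = 0.41 × 0.00629245 = 0.0025799
  π_Bull·f_Bull = 0.59 × 0.129521 = 0.0764172
Evidence: 0.0025799 + 0.0764172 = 0.0789971
P(Regime Bull | x) ≈ 0.967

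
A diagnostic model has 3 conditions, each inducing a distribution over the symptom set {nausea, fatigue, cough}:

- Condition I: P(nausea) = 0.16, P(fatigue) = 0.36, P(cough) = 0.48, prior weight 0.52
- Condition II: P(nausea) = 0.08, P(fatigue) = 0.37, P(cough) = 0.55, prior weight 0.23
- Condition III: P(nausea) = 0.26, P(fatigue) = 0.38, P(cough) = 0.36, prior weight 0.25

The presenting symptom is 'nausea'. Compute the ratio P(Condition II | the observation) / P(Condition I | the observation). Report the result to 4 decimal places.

0.2212

The posterior odds equal the prior odds times the likelihood ratio: (w_i/w_j)·(f_i(x)/f_j(x)).
Component likelihoods at x = 'nausea':
  p_I = 0.16
  p_II = 0.08
  p_III = 0.26
Odds = (0.23/0.52) × (0.08/0.16) = 0.442308 × 0.5 ≈ 0.2212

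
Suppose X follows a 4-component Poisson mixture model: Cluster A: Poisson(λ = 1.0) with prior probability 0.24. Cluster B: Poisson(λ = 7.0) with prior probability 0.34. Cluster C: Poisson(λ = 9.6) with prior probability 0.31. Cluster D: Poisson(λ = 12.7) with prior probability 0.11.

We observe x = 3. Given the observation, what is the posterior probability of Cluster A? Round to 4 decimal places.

Apply Bayes' rule: the posterior for each component is proportional to its prior times its likelihood at x.
Component likelihoods at x = 3:
  L_A = e^(−1.0)·1.0^3/3! = 0.0613132
  L_B = e^(−7.0)·7.0^3/3! = 0.0521293
  L_C = e^(−9.6)·9.6^3/3! = 0.00998701
  L_D = e^(−12.7)·12.7^3/3! = 0.00104165
Prior × likelihood for each component:
  π_A·L_A = 0.24 × 0.0613132 = 0.0147152
  π_B·L_B = 0.34 × 0.0521293 = 0.0177239
  π_C·L_C = 0.31 × 0.00998701 = 0.00309597
  π_D·L_D = 0.11 × 0.00104165 = 0.000114581
Denominator: 0.0147152 + 0.0177239 + 0.00309597 + 0.000114581 = 0.0356497
So the posterior for Cluster A is 0.0147152 / 0.0356497 ≈ 0.4128.

0.4128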